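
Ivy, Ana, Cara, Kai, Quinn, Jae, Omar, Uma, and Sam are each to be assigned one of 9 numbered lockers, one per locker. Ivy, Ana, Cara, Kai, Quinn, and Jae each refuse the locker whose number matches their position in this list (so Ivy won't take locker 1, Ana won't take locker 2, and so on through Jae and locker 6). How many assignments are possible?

Let Aᵢ (for 1 ≤ i ≤ 6) be the placements that put person i in their forbidden locker. Any j of these fix j positions, leaving (9−j)! ways to fill the rest, and there are C(6,j) ways to pick which j.
By inclusion–exclusion, the number of valid placements is Σ_{j=0}^{6} (−1)^j C(6,j)·(9−j)!.
Computing: 362880 − 241920 + 75600 − 14400 + 1800 − 144 + 6 = 183822.

183822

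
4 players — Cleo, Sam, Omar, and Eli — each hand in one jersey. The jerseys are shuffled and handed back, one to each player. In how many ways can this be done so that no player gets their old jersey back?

Let Aᵢ be the assignments in which player i gets their old jersey. We want the size of the complement of A₁∪…∪A_4.
By inclusion–exclusion this is Σ_{j=0}^{4} (−1)^j C(4,j)·(4−j)!.
Computing: 24 − 24 + 12 − 4 + 1 = 9.

9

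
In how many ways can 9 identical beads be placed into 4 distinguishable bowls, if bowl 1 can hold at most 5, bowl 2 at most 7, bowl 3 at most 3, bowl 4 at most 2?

67

Without the upper bounds there are C(12,3) = 220 ways to split 9 among 4 bowls.
Subtract solutions that violate a single cap (substitute x_i' = x_i − (cap_i+1)): x_1 ≥ 6 gives C(6,3) = 20; x_2 ≥ 8 gives C(4,3) = 4; x_3 ≥ 4 gives C(8,3) = 56; x_4 ≥ 3 gives C(9,3) = 84. Together 164.
Add back pairs where two caps are both exceeded: 0 + 0 + 1 + 0 + 0 + 10 = 11.
By inclusion–exclusion the count is 220 − 164 + 11 = 67.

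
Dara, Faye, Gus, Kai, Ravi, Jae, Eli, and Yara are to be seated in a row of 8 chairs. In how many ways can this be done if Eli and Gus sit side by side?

Treat {Eli, Gus} as a single unit. There are 7 units to order, and the pair itself can be ordered 2 ways.
So the count is 2·(7)! = 10080.

10080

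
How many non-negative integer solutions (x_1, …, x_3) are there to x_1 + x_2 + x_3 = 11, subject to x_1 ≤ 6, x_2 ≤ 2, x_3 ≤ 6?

9

Ignoring the caps, the number of non-negative solutions to x_1+…+x_3 = 11 is C(13,2) = 78.
Subtract solutions that violate a single cap (substitute x_i' = x_i − (cap_i+1)): x_1 ≥ 7 gives C(6,2) = 15; x_2 ≥ 3 gives C(10,2) = 45; x_3 ≥ 7 gives C(6,2) = 15. Together 75.
Add back pairs where two caps are both exceeded: 3 + 0 + 3 = 6.
By inclusion–exclusion the count is 78 − 75 + 6 = 9.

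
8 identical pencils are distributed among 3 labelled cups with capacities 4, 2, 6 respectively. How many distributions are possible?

By stars and bars, unrestricted non-negative solutions to x_1+…+x_3 = 8 number C(8+2,2) = 45.
Subtract solutions that violate a single cap (substitute x_i' = x_i − (cap_i+1)): x_1 ≥ 5 gives C(5,2) = 10; x_2 ≥ 3 gives C(7,2) = 21; x_3 ≥ 7 gives C(3,2) = 3. Together 34.
Add back pairs where two caps are both exceeded: 1 + 0 + 0 = 1.
By inclusion–exclusion the count is 45 − 34 + 1 = 12.

12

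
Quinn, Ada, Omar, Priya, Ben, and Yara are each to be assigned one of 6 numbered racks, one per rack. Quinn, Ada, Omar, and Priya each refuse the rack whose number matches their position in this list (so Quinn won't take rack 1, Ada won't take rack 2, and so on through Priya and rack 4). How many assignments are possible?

Let Aᵢ (for 1 ≤ i ≤ 4) be the placements that put person i in their forbidden rack. Any j of these fix j positions, leaving (6−j)! ways to fill the rest, and there are C(4,j) ways to pick which j.
By inclusion–exclusion, the number of valid placements is Σ_{j=0}^{4} (−1)^j C(4,j)·(6−j)!.
Computing: 720 − 480 + 144 − 24 + 2 = 362.

362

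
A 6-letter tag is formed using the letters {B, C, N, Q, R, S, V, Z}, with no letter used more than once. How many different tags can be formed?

Choose and order 6 of the 8 symbols: the first letter has 8 options, the next 7, and so on down to 3.
That product is 8 × 7 × 6 × 5 × 4 × 3 = 20160.

20160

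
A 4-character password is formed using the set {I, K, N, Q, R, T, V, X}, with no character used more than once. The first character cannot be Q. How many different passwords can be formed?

The first character has 8−1 = 7 choices (anything except Q).
The remaining 3 characters are filled from the other 7 symbols without repetition: 7 × 6 × 5 = 210.
Total: 7 × 210 = 1470.

1470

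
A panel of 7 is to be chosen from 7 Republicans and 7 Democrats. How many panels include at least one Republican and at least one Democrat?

3430

Total 7-person selections from all 14: C(14,7) = 3432.
Selections missing a whole group: no Republicans → C(7,7) = 1; no Democrats → C(7,7) = 1.
Both groups omitted at once is impossible, so 3432 − 2 = 3430.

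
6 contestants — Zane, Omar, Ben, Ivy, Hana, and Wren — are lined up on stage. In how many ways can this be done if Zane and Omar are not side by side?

Of the 6! = 720 arrangements, those with Zane and Omar adjacent number 2 × 5! = 240 (treat the pair as a block with 2 internal orders).
Complementary counting: 720 − 240 = 480.

480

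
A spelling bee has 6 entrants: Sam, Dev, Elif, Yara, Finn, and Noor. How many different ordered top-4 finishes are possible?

This is an ordered selection of 4 from 6: P(6,4).
That gives 6 × 5 × 4 × 3 = 360.

360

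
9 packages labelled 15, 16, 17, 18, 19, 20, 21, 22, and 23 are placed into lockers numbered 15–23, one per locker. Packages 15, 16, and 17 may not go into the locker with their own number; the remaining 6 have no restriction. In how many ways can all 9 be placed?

Let Aᵢ (for i ∈ {15, 16, 17}) be the placements that put package i in its forbidden locker. Any j of these fix j positions, leaving (9−j)! ways to fill the rest, and there are C(3,j) ways to pick which j.
By inclusion–exclusion, the number of valid placements is Σ_{j=0}^{3} (−1)^j C(3,j)·(9−j)!.
Computing: 362880 − 120960 + 15120 − 720 = 256320.

256320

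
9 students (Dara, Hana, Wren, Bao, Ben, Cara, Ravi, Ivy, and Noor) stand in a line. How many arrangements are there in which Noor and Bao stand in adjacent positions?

Place the 7 others and the Noor-Bao pair as 8 objects in a line; the pair has 2 internal arrangements.
That gives 2 × 8! = 2 × 40320 = 80640.

80640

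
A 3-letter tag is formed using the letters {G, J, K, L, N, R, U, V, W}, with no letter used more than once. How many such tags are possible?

504

This is a permutation of 3 out of 9: P(9,3) = 9!/6!.
That product is 9 × 8 × 7 = 504.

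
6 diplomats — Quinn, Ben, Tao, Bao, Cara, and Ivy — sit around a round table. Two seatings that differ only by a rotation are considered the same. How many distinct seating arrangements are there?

120

Around a circle, 6 distinct people have 6!/6 = (5)! = 120 rotationally distinct seatings.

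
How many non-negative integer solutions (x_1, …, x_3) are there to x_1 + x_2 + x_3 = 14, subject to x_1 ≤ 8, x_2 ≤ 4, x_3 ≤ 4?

6

Without the upper bounds there are C(16,2) = 120 ways to split 14 among 3 variables.
Subtract solutions that violate a single cap (substitute x_i' = x_i − (cap_i+1)): x_1 ≥ 9 gives C(7,2) = 21; x_2 ≥ 5 gives C(11,2) = 55; x_3 ≥ 5 gives C(11,2) = 55. Together 131.
Add back pairs where two caps are both exceeded: 1 + 1 + 15 = 17.
By inclusion–exclusion the count is 120 − 131 + 17 = 6.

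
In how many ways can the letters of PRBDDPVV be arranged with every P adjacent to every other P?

1260

Treat the 2 copies of P as a single block. The multiset to arrange is then {PP, B, D, D, R, V, V}, 7 items in all.
That gives (7)!/(2!·2!) = 1260 arrangements.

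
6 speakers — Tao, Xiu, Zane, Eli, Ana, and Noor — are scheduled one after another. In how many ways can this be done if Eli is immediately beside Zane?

Treat {Eli, Zane} as a single unit. There are 5 units to order, and the pair itself can be ordered 2 ways.
So the count is 2·(5)! = 240.

240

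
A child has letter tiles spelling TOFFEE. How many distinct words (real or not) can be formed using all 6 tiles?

180

Letter multiplicities in TOFFEE: E×2, F×2, O×1, T×1.
Dividing 6! = 720 by 2!·2! = 4 for the repeated letters gives 180.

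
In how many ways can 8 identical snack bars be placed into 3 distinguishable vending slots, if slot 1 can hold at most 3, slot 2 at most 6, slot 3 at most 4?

Ignoring the caps, the number of non-negative solutions to x_1+…+x_3 = 8 is C(10,2) = 45.
Subtract solutions that violate a single cap (substitute x_i' = x_i − (cap_i+1)): x_1 ≥ 4 gives C(6,2) = 15; x_2 ≥ 7 gives C(3,2) = 3; x_3 ≥ 5 gives C(5,2) = 10. Together 28.
No two caps can be exceeded simultaneously, so the pair terms are all 0.
By inclusion–exclusion the count is 45 − 28 + 0 = 17.

17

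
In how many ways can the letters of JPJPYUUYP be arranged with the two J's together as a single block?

Treat the 2 copies of J as a single block. The multiset to arrange is then {JJ, P, P, P, U, U, Y, Y}, 8 items in all.
That gives (8)!/(3!·2!·2!) = 1680 arrangements.

1680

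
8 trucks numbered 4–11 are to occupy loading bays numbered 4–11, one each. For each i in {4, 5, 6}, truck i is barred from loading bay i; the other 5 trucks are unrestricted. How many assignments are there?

Let Aᵢ (for i ∈ {4, 5, 6}) be the placements that put truck i in its forbidden loading bay. Any j of these fix j positions, leaving (8−j)! ways to fill the rest, and there are C(3,j) ways to pick which j.
By inclusion–exclusion, the number of valid placements is Σ_{j=0}^{3} (−1)^j C(3,j)·(8−j)!.
Computing: 40320 − 15120 + 2160 − 120 = 27240.

27240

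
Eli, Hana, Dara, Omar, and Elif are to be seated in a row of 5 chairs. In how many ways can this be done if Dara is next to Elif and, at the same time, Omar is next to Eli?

24

Treat {Dara,Elif} as one block (2 orders) and {Omar,Eli} as another (2 orders).
That leaves 3 units to arrange: 2 × 2 × 3! = 4 × 6 = 24.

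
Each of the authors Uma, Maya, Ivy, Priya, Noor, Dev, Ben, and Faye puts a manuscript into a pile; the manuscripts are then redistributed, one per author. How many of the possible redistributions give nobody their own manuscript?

14833

Let Aᵢ be the assignments in which author i gets their own manuscript. We want the size of the complement of A₁∪…∪A_8.
By inclusion–exclusion this is Σ_{j=0}^{8} (−1)^j C(8,j)·(8−j)!.
Computing: 40320 − 40320 + 20160 − 6720 + 1680 − 336 + 56 − 8 + 1 = 14833.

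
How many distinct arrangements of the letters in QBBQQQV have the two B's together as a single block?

30

Treat the 2 copies of B as a single block. The multiset to arrange is then {BB, Q, Q, Q, Q, V}, 6 items in all.
That gives (6)!/(4!) = 30 arrangements.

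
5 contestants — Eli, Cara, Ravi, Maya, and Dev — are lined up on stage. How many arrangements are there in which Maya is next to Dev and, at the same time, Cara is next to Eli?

Treat {Maya,Dev} as one block (2 orders) and {Cara,Eli} as another (2 orders).
That leaves 3 units to arrange: 2 × 2 × 3! = 4 × 6 = 24.

24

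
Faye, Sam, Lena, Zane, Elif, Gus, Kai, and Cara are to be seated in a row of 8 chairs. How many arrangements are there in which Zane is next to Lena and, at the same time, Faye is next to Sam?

Treat {Zane,Lena} as one block (2 orders) and {Faye,Sam} as another (2 orders).
That leaves 6 units to arrange: 2 × 2 × 6! = 4 × 720 = 2880.

2880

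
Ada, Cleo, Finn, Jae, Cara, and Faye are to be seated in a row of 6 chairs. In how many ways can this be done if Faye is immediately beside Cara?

240

Glue Faye and Cara into one block (2 internal orders), leaving 5 units to arrange in a row.
That gives 2 × 5! = 2 × 120 = 240.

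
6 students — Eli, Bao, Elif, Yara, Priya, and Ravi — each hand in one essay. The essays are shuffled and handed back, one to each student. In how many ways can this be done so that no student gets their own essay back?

265

This is the derangement count D_6: permutations of 6 items with no fixed point.
By inclusion–exclusion this is Σ_{j=0}^{6} (−1)^j C(6,j)·(6−j)!.
Computing: 720 − 720 + 360 − 120 + 30 − 6 + 1 = 265.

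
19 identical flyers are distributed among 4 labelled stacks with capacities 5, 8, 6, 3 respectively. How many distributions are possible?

20

Without the upper bounds there are C(22,3) = 1540 ways to split 19 among 4 stacks.
Subtract solutions that violate a single cap (substitute x_i' = x_i − (cap_i+1)): x_1 ≥ 6 gives C(16,3) = 560; x_2 ≥ 9 gives C(13,3) = 286; x_3 ≥ 7 gives C(15,3) = 455; x_4 ≥ 4 gives C(18,3) = 816. Together 2117.
Add back pairs where two caps are both exceeded: 35 + 84 + 220 + 20 + 84 + 165 = 608.
Subtract triples: 0 + 1 + 10 + 0 = 11.
By inclusion–exclusion the count is 1540 − 2117 + 608 − 11 = 20.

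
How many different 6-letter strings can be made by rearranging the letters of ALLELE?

ALLELE has 6 letters with E appearing twice and L appearing 3 times.
The number of distinct arrangements is 6!/(3!·2!) = 720/12 = 60.

60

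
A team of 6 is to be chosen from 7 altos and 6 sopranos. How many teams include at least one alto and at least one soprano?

With no constraint there are C(13,6) = 1716 possible selections.
Selections missing a whole group: no altos → C(6,6) = 1; no sopranos → C(7,6) = 7.
Both groups omitted at once is impossible, so 1716 − 8 = 1708.

1708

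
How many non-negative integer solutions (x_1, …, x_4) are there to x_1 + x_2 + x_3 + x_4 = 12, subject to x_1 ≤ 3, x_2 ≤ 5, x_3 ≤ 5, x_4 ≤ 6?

Without the upper bounds there are C(15,3) = 455 ways to split 12 among 4 variables.
Subtract solutions that violate a single cap (substitute x_i' = x_i − (cap_i+1)): x_1 ≥ 4 gives C(11,3) = 165; x_2 ≥ 6 gives C(9,3) = 84; x_3 ≥ 6 gives C(9,3) = 84; x_4 ≥ 7 gives C(8,3) = 56. Together 389.
Add back pairs where two caps are both exceeded: 10 + 10 + 4 + 1 + 0 + 0 = 25.
By inclusion–exclusion the count is 455 − 389 + 25 = 91.

91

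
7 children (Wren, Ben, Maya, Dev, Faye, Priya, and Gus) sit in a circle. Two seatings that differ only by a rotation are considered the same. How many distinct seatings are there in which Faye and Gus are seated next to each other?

Treat {Faye, Gus} as one unit (2 internal orders) and seat the resulting 6 units around the table: (5)! circular arrangements.
So 2 × (5)! = 2 × 120 = 240.

240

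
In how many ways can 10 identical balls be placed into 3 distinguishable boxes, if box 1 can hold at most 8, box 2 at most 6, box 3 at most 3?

25

By stars and bars, unrestricted non-negative solutions to x_1+…+x_3 = 10 number C(10+2,2) = 66.
Subtract solutions that violate a single cap (substitute x_i' = x_i − (cap_i+1)): x_1 ≥ 9 gives C(3,2) = 3; x_2 ≥ 7 gives C(5,2) = 10; x_3 ≥ 4 gives C(8,2) = 28. Together 41.
No two caps can be exceeded simultaneously, so the pair terms are all 0.
By inclusion–exclusion the count is 66 − 41 + 0 = 25.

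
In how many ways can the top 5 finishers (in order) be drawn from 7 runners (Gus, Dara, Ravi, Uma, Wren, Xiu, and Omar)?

2520

This is an ordered selection of 5 from 7: P(7,5).
That gives 7 × 6 × 5 × 4 × 3 = 2520.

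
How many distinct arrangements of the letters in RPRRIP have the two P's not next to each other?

40

There are 6!/(3!·2!) = 60 arrangements of RPRRIP in total.
Arrangements with the P's together: treat PP as one letter, giving (5)!/(3!) = 20.
Subtracting, 60 − 20 = 40 arrangements keep the P's apart.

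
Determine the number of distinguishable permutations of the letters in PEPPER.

60

PEPPER has 6 letters with E appearing twice and P appearing 3 times.
So there are 6! / (3!·2!) = 60 distinguishable arrangements.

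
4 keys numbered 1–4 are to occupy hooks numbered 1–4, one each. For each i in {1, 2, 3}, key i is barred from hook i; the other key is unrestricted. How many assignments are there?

Let Aᵢ (for i ∈ {1, 2, 3}) be the placements that put key i in its forbidden hook. Any j of these fix j positions, leaving (4−j)! ways to fill the rest, and there are C(3,j) ways to pick which j.
By inclusion–exclusion, the number of valid placements is Σ_{j=0}^{3} (−1)^j C(3,j)·(4−j)!.
Computing: 24 − 18 + 6 − 1 = 11.

11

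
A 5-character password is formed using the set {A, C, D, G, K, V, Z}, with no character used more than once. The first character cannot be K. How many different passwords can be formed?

The first character has 7−1 = 6 choices (anything except K).
The remaining 4 characters are filled from the other 6 symbols without repetition: 6 × 5 × 4 × 3 = 360.
Total: 6 × 360 = 2160.

2160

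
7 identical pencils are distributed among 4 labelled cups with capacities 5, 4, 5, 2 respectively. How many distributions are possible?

By stars and bars, unrestricted non-negative solutions to x_1+…+x_4 = 7 number C(7+3,3) = 120.
Subtract solutions that violate a single cap (substitute x_i' = x_i − (cap_i+1)): x_1 ≥ 6 gives C(4,3) = 4; x_2 ≥ 5 gives C(5,3) = 10; x_3 ≥ 6 gives C(4,3) = 4; x_4 ≥ 3 gives C(7,3) = 35. Together 53.
No two caps can be exceeded simultaneously, so the pair terms are all 0.
By inclusion–exclusion the count is 120 − 53 + 0 = 67.

67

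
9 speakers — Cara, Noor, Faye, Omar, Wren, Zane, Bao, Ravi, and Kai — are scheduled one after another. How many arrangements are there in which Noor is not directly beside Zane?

There are 9! = 362880 arrangements in all. If Noor and Zane are adjacent, merging them into one block gives 2·(8)! = 80640 arrangements.
So 362880 − 80640 = 282240 arrangements keep them apart.

282240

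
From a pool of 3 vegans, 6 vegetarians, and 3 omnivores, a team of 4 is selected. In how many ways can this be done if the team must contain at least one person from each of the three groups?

With no constraint there are C(12,4) = 495 possible selections.
Subtract selections that omit an entire group: no vegans → C(9,4) = 126; no vegetarians → C(6,4) = 15; no omnivores → C(9,4) = 126.
Add back selections omitting two groups (i.e. drawn from a single group): C(3,4) + C(6,4) + C(3,4) = 15.
By inclusion–exclusion: 495 − 267 + 15 = 243.

243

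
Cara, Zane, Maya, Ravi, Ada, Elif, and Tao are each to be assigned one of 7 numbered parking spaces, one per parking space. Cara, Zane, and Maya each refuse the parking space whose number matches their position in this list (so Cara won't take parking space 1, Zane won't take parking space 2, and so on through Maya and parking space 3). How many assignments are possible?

Let Aᵢ (for i ∈ {1, 2, 3}) be the placements that put person i in their forbidden parking space. Any j of these fix j positions, leaving (7−j)! ways to fill the rest, and there are C(3,j) ways to pick which j.
By inclusion–exclusion, the number of valid placements is Σ_{j=0}^{3} (−1)^j C(3,j)·(7−j)!.
Computing: 5040 − 2160 + 360 − 24 = 3216.

3216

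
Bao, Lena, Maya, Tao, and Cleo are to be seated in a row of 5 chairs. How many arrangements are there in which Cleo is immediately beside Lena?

Place the 3 others and the Cleo-Lena pair as 4 objects in a line; the pair has 2 internal arrangements.
That gives 2 × 4! = 2 × 24 = 48.

48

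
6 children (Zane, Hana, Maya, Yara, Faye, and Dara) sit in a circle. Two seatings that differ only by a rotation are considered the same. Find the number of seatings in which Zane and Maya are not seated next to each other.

72

All circular seatings of 6 people number (5)! = 120.
Seatings with Zane beside Maya: treat them as a block with 2 internal orders, giving 2 × (4)! = 48.
Subtracting, 120 − 48 = 72.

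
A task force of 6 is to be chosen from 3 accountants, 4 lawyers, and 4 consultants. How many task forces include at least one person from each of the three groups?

With no constraint there are C(11,6) = 462 possible selections.
Subtract selections that omit an entire group: no accountants → C(8,6) = 28; no lawyers → C(7,6) = 7; no consultants → C(7,6) = 7.
Add back selections omitting two groups (i.e. drawn from a single group): C(3,6) + C(4,6) + C(4,6) = 0.
By inclusion–exclusion: 462 − 42 + 0 = 420.

420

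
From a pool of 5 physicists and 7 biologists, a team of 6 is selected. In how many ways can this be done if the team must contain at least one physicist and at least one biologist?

917

Unrestricted: C(12,6) = 924 ways to pick any 6 of the 12.
Selections missing a whole group: no physicists → C(7,6) = 7; no biologists → C(5,6) = 0.
Both groups omitted at once is impossible, so 924 − 7 = 917.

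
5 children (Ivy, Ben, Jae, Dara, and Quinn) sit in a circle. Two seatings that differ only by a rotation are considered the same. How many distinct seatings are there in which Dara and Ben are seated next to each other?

Glue Dara and Ben into a block (2 internal orders). Seating 4 units around a circle gives (3)! arrangements.
So 2 × (3)! = 2 × 6 = 12.

12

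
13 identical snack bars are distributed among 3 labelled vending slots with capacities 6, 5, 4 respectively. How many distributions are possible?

Without the upper bounds there are C(15,2) = 105 ways to split 13 among 3 vending slots.
Subtract solutions that violate a single cap (substitute x_i' = x_i − (cap_i+1)): x_1 ≥ 7 gives C(8,2) = 28; x_2 ≥ 6 gives C(9,2) = 36; x_3 ≥ 5 gives C(10,2) = 45. Together 109.
Add back pairs where two caps are both exceeded: 1 + 3 + 6 = 10.
By inclusion–exclusion the count is 105 − 109 + 10 = 6.

6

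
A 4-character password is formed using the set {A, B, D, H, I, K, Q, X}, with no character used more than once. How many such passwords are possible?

1680

Choose and order 4 of the 8 symbols: the first character has 8 options, the next 7, then 6, 5.
That product is 8 × 7 × 6 × 5 = 1680.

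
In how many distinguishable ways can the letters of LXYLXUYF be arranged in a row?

5040

LXYLXUYF has 8 letters with L appearing twice, X appearing twice, and Y appearing twice.
So there are 8! / (2!·2!·2!) = 5040 distinguishable arrangements.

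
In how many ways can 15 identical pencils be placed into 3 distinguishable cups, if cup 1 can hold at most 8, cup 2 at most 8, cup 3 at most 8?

Without the upper bounds there are C(17,2) = 136 ways to split 15 among 3 cups.
Subtract solutions that violate a single cap (substitute x_i' = x_i − (cap_i+1)): x_1 ≥ 9 gives C(8,2) = 28; x_2 ≥ 9 gives C(8,2) = 28; x_3 ≥ 9 gives C(8,2) = 28. Together 84.
No two caps can be exceeded simultaneously, so the pair terms are all 0.
By inclusion–exclusion the count is 136 − 84 + 0 = 52.

52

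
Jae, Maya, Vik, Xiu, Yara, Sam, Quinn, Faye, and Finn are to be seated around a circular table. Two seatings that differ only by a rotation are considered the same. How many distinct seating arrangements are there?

Seat Jae anywhere (absorbing the rotational symmetry), then permute the other 8: (8)! = 40320.

40320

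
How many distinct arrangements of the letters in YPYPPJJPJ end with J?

With the last slot taken by J, it remains to arrange the other 8 letters (YPYPPJPJ).
Those 8 letters have J appearing twice, P appearing 4 times, and Y appearing twice, giving (8)!/(4!·2!·2!) = 420.

420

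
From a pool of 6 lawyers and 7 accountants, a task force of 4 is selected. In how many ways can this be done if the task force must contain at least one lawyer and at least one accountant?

665

Unrestricted: C(13,4) = 715 ways to pick any 4 of the 13.
Subtract selections that omit an entire group: no lawyers → C(7,4) = 35; no accountants → C(6,4) = 15.
Both groups omitted at once is impossible, so 715 − 50 = 665.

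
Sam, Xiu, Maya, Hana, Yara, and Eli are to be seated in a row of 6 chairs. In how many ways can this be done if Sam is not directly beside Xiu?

480

Of the 6! = 720 arrangements, those with Sam and Xiu adjacent number 2 × 5! = 240 (treat the pair as a block with 2 internal orders).
Complementary counting: 720 − 240 = 480.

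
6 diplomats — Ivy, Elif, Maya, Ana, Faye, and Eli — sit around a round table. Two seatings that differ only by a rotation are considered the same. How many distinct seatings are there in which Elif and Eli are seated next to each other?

Treat {Elif, Eli} as one unit (2 internal orders) and seat the resulting 5 units around the table: (4)! circular arrangements.
So 2 × (4)! = 2 × 24 = 48.

48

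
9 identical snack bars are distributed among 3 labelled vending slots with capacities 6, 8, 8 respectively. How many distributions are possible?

Ignoring the caps, the number of non-negative solutions to x_1+…+x_3 = 9 is C(11,2) = 55.
Subtract solutions that violate a single cap (substitute x_i' = x_i − (cap_i+1)): x_1 ≥ 7 gives C(4,2) = 6; x_2 ≥ 9 gives C(2,2) = 1; x_3 ≥ 9 gives C(2,2) = 1. Together 8.
No two caps can be exceeded simultaneously, so the pair terms are all 0.
By inclusion–exclusion the count is 55 − 8 + 0 = 47.

47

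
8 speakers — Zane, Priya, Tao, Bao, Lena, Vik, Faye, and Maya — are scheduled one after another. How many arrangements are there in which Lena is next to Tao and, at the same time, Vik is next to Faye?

2880

Treat {Lena,Tao} as one block (2 orders) and {Vik,Faye} as another (2 orders).
That leaves 6 units to arrange: 2 × 2 × 6! = 4 × 720 = 2880.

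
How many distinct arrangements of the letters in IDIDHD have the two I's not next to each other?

40

Total arrangements of IDIDHD: 6!/(3!·2!) = 60.
Arrangements with the I's together: treat II as one letter, giving (5)!/(3!) = 20.
Hence 60 − 20 = 40.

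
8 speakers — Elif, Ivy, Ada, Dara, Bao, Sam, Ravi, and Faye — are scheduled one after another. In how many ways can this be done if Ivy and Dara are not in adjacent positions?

Of the 8! = 40320 arrangements, those with Ivy and Dara adjacent number 2 × 7! = 10080 (treat the pair as a block with 2 internal orders).
So 40320 − 10080 = 30240 arrangements keep them apart.

30240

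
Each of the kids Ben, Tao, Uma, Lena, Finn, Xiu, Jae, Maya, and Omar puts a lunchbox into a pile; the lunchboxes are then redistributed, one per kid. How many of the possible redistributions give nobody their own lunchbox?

133496

This is the derangement count D_9: permutations of 9 items with no fixed point.
By inclusion–exclusion this is Σ_{j=0}^{9} (−1)^j C(9,j)·(9−j)!.
Computing: 362880 − 362880 + 181440 − 60480 + 15120 − 3024 + 504 − 72 + 9 − 1 = 133496.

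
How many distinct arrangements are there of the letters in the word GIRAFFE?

2520

The 7 letters of GIRAFFE have repeats: F appearing twice.
The number of distinct arrangements is 7!/(2!) = 5040/2 = 2520.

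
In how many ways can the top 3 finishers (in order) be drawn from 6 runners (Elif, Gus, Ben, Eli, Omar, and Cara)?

There are 6 choices for 1st place, 5 for 2nd, and 4 for 3rd.
That gives 6 × 5 × 4 = 120.

120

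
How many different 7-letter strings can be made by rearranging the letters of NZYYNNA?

Letter multiplicities in NZYYNNA: A×1, N×3, Y×2, Z×1.
So there are 7! / (3!·2!) = 420 distinguishable arrangements.

420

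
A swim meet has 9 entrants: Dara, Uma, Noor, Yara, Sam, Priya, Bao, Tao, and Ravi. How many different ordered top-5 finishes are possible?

15120

There are 9 choices for 1st place, 8 for 2nd, and so on down to 5 for position 5.
That gives 9 × 8 × 7 × 6 × 5 = 15120.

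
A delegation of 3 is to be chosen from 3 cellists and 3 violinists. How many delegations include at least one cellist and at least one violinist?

18

Total 3-person selections from all 6: C(6,3) = 20.
Subtract selections that omit an entire group: no cellists → C(3,3) = 1; no violinists → C(3,3) = 1.
Both groups omitted at once is impossible, so 20 − 2 = 18.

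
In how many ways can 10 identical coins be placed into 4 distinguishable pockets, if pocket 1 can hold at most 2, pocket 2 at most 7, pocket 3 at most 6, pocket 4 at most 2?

Without the upper bounds there are C(13,3) = 286 ways to split 10 among 4 pockets.
Subtract solutions that violate a single cap (substitute x_i' = x_i − (cap_i+1)): x_1 ≥ 3 gives C(10,3) = 120; x_2 ≥ 8 gives C(5,3) = 10; x_3 ≥ 7 gives C(6,3) = 20; x_4 ≥ 3 gives C(10,3) = 120. Together 270.
Add back pairs where two caps are both exceeded: 0 + 1 + 35 + 0 + 0 + 1 = 37.
By inclusion–exclusion the count is 286 − 270 + 37 = 53.

53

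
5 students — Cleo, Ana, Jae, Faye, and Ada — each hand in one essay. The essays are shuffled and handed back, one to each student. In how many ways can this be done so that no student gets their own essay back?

Let Aᵢ be the assignments in which student i gets their own essay. We want the size of the complement of A₁∪…∪A_5.
By inclusion–exclusion this is Σ_{j=0}^{5} (−1)^j C(5,j)·(5−j)!.
Computing: 120 − 120 + 60 − 20 + 5 − 1 = 44.

44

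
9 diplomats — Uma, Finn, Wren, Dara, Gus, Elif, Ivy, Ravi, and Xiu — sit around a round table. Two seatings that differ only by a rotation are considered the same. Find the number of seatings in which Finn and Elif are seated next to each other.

Treat {Finn, Elif} as one unit (2 internal orders) and seat the resulting 8 units around the table: (7)! circular arrangements.
So 2 × (7)! = 2 × 5040 = 10080.

10080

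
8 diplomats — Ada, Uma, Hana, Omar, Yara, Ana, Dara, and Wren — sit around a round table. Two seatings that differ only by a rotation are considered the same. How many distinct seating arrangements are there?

Seat Ada anywhere (absorbing the rotational symmetry), then permute the other 7: (7)! = 5040.

5040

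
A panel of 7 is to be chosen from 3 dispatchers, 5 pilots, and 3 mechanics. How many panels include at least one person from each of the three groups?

314

Unrestricted: C(11,7) = 330 ways to pick any 7 of the 11.
Selections missing a whole group: no dispatchers → C(8,7) = 8; no pilots → C(6,7) = 0; no mechanics → C(8,7) = 8.
Add back selections omitting two groups (i.e. drawn from a single group): C(3,7) + C(5,7) + C(3,7) = 0.
By inclusion–exclusion: 330 − 16 + 0 = 314.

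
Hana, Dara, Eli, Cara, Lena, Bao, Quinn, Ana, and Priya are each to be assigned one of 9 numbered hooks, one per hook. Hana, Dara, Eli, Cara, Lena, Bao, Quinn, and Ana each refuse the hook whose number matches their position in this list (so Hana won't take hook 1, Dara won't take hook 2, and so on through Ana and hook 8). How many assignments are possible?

Let Aᵢ (for 1 ≤ i ≤ 8) be the placements that put person i in their forbidden hook. Any j of these fix j positions, leaving (9−j)! ways to fill the rest, and there are C(8,j) ways to pick which j.
By inclusion–exclusion, the number of valid placements is Σ_{j=0}^{8} (−1)^j C(8,j)·(9−j)!.
Computing: 362880 − 322560 + 141120 − 40320 + 8400 − 1344 + 168 − 16 + 1 = 148329.

148329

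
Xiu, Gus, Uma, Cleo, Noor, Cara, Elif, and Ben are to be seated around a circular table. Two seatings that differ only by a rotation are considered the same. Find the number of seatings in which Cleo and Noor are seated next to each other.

1440

Glue Cleo and Noor into a block (2 internal orders). Seating 7 units around a circle gives (6)! arrangements.
So 2 × (6)! = 2 × 720 = 1440.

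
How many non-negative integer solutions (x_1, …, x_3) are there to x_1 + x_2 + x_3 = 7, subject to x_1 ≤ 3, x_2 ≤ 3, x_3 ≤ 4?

10

By stars and bars, unrestricted non-negative solutions to x_1+…+x_3 = 7 number C(7+2,2) = 36.
Subtract solutions that violate a single cap (substitute x_i' = x_i − (cap_i+1)): x_1 ≥ 4 gives C(5,2) = 10; x_2 ≥ 4 gives C(5,2) = 10; x_3 ≥ 5 gives C(4,2) = 6. Together 26.
No two caps can be exceeded simultaneously, so the pair terms are all 0.
By inclusion–exclusion the count is 36 − 26 + 0 = 10.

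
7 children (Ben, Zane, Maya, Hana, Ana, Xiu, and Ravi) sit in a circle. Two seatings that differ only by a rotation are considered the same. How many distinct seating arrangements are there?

720

Seat Ben anywhere (absorbing the rotational symmetry), then permute the other 6: (6)! = 720.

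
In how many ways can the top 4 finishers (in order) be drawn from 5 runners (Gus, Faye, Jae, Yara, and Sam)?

120

There are 5 choices for 1st place, 4 for 2nd, and so on down to 2 for position 4.
That gives 5 × 4 × 3 × 2 = 120.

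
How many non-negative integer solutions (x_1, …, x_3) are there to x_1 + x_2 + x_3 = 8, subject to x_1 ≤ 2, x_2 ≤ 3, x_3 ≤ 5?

Ignoring the caps, the number of non-negative solutions to x_1+…+x_3 = 8 is C(10,2) = 45.
Subtract solutions that violate a single cap (substitute x_i' = x_i − (cap_i+1)): x_1 ≥ 3 gives C(7,2) = 21; x_2 ≥ 4 gives C(6,2) = 15; x_3 ≥ 6 gives C(4,2) = 6. Together 42.
Add back pairs where two caps are both exceeded: 3 + 0 + 0 = 3.
By inclusion–exclusion the count is 45 − 42 + 3 = 6.

6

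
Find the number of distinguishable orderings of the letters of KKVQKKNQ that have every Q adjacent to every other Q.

Treat the 2 copies of Q as a single block. The multiset to arrange is then {QQ, K, K, K, K, N, V}, 7 items in all.
That gives (7)!/(4!) = 210 arrangements.

210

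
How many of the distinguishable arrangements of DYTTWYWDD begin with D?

2520

Fix D in the first position and arrange the remaining 8 letters.
Those 8 letters have D appearing twice, T appearing twice, W appearing twice, and Y appearing twice, giving (8)!/(2!·2!·2!·2!) = 2520.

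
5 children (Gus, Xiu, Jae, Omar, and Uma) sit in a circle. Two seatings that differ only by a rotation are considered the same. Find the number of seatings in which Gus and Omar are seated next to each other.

Treat {Gus, Omar} as one unit (2 internal orders) and seat the resulting 4 units around the table: (3)! circular arrangements.
So 2 × (3)! = 2 × 6 = 12.

12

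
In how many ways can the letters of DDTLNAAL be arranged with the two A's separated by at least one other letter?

3780

There are 8!/(2!·2!·2!) = 5040 arrangements of DDTLNAAL in total.
If the two A's are adjacent, glue them into one block, leaving 7 items to arrange: (7)!/(2!·2!) = 1260 ways.
Subtracting, 5040 − 1260 = 3780 arrangements keep the A's apart.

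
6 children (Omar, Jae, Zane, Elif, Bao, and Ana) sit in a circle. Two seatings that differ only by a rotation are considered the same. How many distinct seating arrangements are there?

120

Fix one person's seat to break rotational symmetry; the remaining 5 people can be arranged in (5)! = 120 ways.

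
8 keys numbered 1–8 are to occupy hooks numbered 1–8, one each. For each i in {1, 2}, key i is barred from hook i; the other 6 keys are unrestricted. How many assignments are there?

30960

Let Aᵢ (for i ∈ {1, 2}) be the placements that put key i in its forbidden hook. Any j of these fix j positions, leaving (8−j)! ways to fill the rest, and there are C(2,j) ways to pick which j.
By inclusion–exclusion, the number of valid placements is Σ_{j=0}^{2} (−1)^j C(2,j)·(8−j)!.
Computing: 40320 − 10080 + 720 = 30960.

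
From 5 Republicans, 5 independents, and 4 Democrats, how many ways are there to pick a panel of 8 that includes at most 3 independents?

2289

Split by how many independents are chosen (0 through 3).
Sum: C(5,0)·C(9,8) + C(5,1)·C(9,7) + C(5,2)·C(9,6) + C(5,3)·C(9,5) = 9 + 180 + 840 + 1260 = 2289.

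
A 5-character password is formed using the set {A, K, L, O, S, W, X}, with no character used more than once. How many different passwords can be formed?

2520

This is a permutation of 5 out of 7: P(7,5) = 7!/2!.
That product is 7 × 6 × 5 × 4 × 3 = 2520.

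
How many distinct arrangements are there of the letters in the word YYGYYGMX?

YYGYYGMX has 8 letters with G appearing twice and Y appearing 4 times.
Dividing 8! = 40320 by 4!·2! = 48 for the repeated letters gives 840.

840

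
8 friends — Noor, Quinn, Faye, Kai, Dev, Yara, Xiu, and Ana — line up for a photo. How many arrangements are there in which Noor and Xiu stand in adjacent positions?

Place the 6 others and the Noor-Xiu pair as 7 objects in a line; the pair has 2 internal arrangements.
So the count is 2·(7)! = 10080.

10080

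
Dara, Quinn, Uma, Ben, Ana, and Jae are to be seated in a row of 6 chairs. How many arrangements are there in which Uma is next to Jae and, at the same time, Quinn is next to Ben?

Treat {Uma,Jae} as one block (2 orders) and {Quinn,Ben} as another (2 orders).
That leaves 4 units to arrange: 2 × 2 × 4! = 4 × 24 = 96.

96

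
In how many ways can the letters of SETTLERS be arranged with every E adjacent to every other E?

1260

Treat the 2 copies of E as a single block. The multiset to arrange is then {EE, L, R, S, S, T, T}, 7 items in all.
That gives (7)!/(2!·2!) = 1260 arrangements.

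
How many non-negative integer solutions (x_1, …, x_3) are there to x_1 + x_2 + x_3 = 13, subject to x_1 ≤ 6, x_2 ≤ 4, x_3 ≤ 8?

20

By stars and bars, unrestricted non-negative solutions to x_1+…+x_3 = 13 number C(13+2,2) = 105.
Subtract solutions that violate a single cap (substitute x_i' = x_i − (cap_i+1)): x_1 ≥ 7 gives C(8,2) = 28; x_2 ≥ 5 gives C(10,2) = 45; x_3 ≥ 9 gives C(6,2) = 15. Together 88.
Add back pairs where two caps are both exceeded: 3 + 0 + 0 = 3.
By inclusion–exclusion the count is 105 − 88 + 3 = 20.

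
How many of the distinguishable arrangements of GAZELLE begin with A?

180

Fix A in the first position and arrange the remaining 6 letters.
Those 6 letters have E appearing twice and L appearing twice, giving (6)!/(2!·2!) = 180.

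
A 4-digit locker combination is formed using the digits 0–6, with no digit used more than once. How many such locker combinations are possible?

840

With no repetition, fill the 4 digits in order: 7 choices, then 6, down to 4.
That product is 7 × 6 × 5 × 4 = 840.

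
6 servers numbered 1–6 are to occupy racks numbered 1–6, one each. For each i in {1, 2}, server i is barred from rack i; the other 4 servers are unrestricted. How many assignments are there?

Let Aᵢ (for i ∈ {1, 2}) be the placements that put server i in its forbidden rack. Any j of these fix j positions, leaving (6−j)! ways to fill the rest, and there are C(2,j) ways to pick which j.
By inclusion–exclusion, the number of valid placements is Σ_{j=0}^{2} (−1)^j C(2,j)·(6−j)!.
Computing: 720 − 240 + 24 = 504.

504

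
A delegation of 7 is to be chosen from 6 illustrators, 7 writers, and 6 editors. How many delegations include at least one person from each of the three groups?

46165

Total 7-person selections from all 19: C(19,7) = 50388.
Selections missing a whole group: no illustrators → C(13,7) = 1716; no writers → C(12,7) = 792; no editors → C(13,7) = 1716.
Add back selections omitting two groups (i.e. drawn from a single group): C(6,7) + C(7,7) + C(6,7) = 1.
By inclusion–exclusion: 50388 − 4224 + 1 = 46165.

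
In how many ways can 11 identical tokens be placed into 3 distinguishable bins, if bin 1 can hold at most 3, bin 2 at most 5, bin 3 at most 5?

6

By stars and bars, unrestricted non-negative solutions to x_1+…+x_3 = 11 number C(11+2,2) = 78.
Subtract solutions that violate a single cap (substitute x_i' = x_i − (cap_i+1)): x_1 ≥ 4 gives C(9,2) = 36; x_2 ≥ 6 gives C(7,2) = 21; x_3 ≥ 6 gives C(7,2) = 21. Together 78.
Add back pairs where two caps are both exceeded: 3 + 3 + 0 = 6.
By inclusion–exclusion the count is 78 − 78 + 6 = 6.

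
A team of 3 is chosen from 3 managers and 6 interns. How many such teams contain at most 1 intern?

19

Split by how many interns are chosen (0 through 1).
Sum: C(6,0)·C(3,3) + C(6,1)·C(3,2) = 1 + 18 = 19.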